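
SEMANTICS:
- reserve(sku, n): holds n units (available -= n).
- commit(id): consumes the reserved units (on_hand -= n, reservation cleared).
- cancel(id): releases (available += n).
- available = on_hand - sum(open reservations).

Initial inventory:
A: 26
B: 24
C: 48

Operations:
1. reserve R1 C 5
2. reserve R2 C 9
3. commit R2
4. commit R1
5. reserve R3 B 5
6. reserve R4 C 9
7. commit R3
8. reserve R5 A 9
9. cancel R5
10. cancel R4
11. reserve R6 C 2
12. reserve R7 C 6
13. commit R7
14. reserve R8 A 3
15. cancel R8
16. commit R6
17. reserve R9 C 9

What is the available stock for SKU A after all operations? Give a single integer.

Step 1: reserve R1 C 5 -> on_hand[A=26 B=24 C=48] avail[A=26 B=24 C=43] open={R1}
Step 2: reserve R2 C 9 -> on_hand[A=26 B=24 C=48] avail[A=26 B=24 C=34] open={R1,R2}
Step 3: commit R2 -> on_hand[A=26 B=24 C=39] avail[A=26 B=24 C=34] open={R1}
Step 4: commit R1 -> on_hand[A=26 B=24 C=34] avail[A=26 B=24 C=34] open={}
Step 5: reserve R3 B 5 -> on_hand[A=26 B=24 C=34] avail[A=26 B=19 C=34] open={R3}
Step 6: reserve R4 C 9 -> on_hand[A=26 B=24 C=34] avail[A=26 B=19 C=25] open={R3,R4}
Step 7: commit R3 -> on_hand[A=26 B=19 C=34] avail[A=26 B=19 C=25] open={R4}
Step 8: reserve R5 A 9 -> on_hand[A=26 B=19 C=34] avail[A=17 B=19 C=25] open={R4,R5}
Step 9: cancel R5 -> on_hand[A=26 B=19 C=34] avail[A=26 B=19 C=25] open={R4}
Step 10: cancel R4 -> on_hand[A=26 B=19 C=34] avail[A=26 B=19 C=34] open={}
Step 11: reserve R6 C 2 -> on_hand[A=26 B=19 C=34] avail[A=26 B=19 C=32] open={R6}
Step 12: reserve R7 C 6 -> on_hand[A=26 B=19 C=34] avail[A=26 B=19 C=26] open={R6,R7}
Step 13: commit R7 -> on_hand[A=26 B=19 C=28] avail[A=26 B=19 C=26] open={R6}
Step 14: reserve R8 A 3 -> on_hand[A=26 B=19 C=28] avail[A=23 B=19 C=26] open={R6,R8}
Step 15: cancel R8 -> on_hand[A=26 B=19 C=28] avail[A=26 B=19 C=26] open={R6}
Step 16: commit R6 -> on_hand[A=26 B=19 C=26] avail[A=26 B=19 C=26] open={}
Step 17: reserve R9 C 9 -> on_hand[A=26 B=19 C=26] avail[A=26 B=19 C=17] open={R9}
Final available[A] = 26

Answer: 26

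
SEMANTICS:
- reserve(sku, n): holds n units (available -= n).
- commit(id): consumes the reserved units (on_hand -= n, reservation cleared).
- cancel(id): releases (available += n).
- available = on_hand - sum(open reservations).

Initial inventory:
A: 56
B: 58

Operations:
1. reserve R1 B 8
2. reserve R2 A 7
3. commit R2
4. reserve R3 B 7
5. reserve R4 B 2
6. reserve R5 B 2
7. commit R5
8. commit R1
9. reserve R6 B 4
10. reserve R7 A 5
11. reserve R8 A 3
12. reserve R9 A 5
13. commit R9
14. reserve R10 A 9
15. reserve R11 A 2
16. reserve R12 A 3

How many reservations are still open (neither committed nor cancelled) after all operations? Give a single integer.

Step 1: reserve R1 B 8 -> on_hand[A=56 B=58] avail[A=56 B=50] open={R1}
Step 2: reserve R2 A 7 -> on_hand[A=56 B=58] avail[A=49 B=50] open={R1,R2}
Step 3: commit R2 -> on_hand[A=49 B=58] avail[A=49 B=50] open={R1}
Step 4: reserve R3 B 7 -> on_hand[A=49 B=58] avail[A=49 B=43] open={R1,R3}
Step 5: reserve R4 B 2 -> on_hand[A=49 B=58] avail[A=49 B=41] open={R1,R3,R4}
Step 6: reserve R5 B 2 -> on_hand[A=49 B=58] avail[A=49 B=39] open={R1,R3,R4,R5}
Step 7: commit R5 -> on_hand[A=49 B=56] avail[A=49 B=39] open={R1,R3,R4}
Step 8: commit R1 -> on_hand[A=49 B=48] avail[A=49 B=39] open={R3,R4}
Step 9: reserve R6 B 4 -> on_hand[A=49 B=48] avail[A=49 B=35] open={R3,R4,R6}
Step 10: reserve R7 A 5 -> on_hand[A=49 B=48] avail[A=44 B=35] open={R3,R4,R6,R7}
Step 11: reserve R8 A 3 -> on_hand[A=49 B=48] avail[A=41 B=35] open={R3,R4,R6,R7,R8}
Step 12: reserve R9 A 5 -> on_hand[A=49 B=48] avail[A=36 B=35] open={R3,R4,R6,R7,R8,R9}
Step 13: commit R9 -> on_hand[A=44 B=48] avail[A=36 B=35] open={R3,R4,R6,R7,R8}
Step 14: reserve R10 A 9 -> on_hand[A=44 B=48] avail[A=27 B=35] open={R10,R3,R4,R6,R7,R8}
Step 15: reserve R11 A 2 -> on_hand[A=44 B=48] avail[A=25 B=35] open={R10,R11,R3,R4,R6,R7,R8}
Step 16: reserve R12 A 3 -> on_hand[A=44 B=48] avail[A=22 B=35] open={R10,R11,R12,R3,R4,R6,R7,R8}
Open reservations: ['R10', 'R11', 'R12', 'R3', 'R4', 'R6', 'R7', 'R8'] -> 8

Answer: 8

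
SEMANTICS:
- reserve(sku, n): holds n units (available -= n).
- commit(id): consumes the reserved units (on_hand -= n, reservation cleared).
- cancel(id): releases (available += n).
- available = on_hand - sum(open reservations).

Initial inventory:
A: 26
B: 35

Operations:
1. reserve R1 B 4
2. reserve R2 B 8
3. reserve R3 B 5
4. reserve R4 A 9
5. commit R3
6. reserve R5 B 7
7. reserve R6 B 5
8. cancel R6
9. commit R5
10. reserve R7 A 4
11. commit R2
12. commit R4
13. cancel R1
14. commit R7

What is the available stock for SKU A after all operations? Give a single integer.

Answer: 13

Derivation:
Step 1: reserve R1 B 4 -> on_hand[A=26 B=35] avail[A=26 B=31] open={R1}
Step 2: reserve R2 B 8 -> on_hand[A=26 B=35] avail[A=26 B=23] open={R1,R2}
Step 3: reserve R3 B 5 -> on_hand[A=26 B=35] avail[A=26 B=18] open={R1,R2,R3}
Step 4: reserve R4 A 9 -> on_hand[A=26 B=35] avail[A=17 B=18] open={R1,R2,R3,R4}
Step 5: commit R3 -> on_hand[A=26 B=30] avail[A=17 B=18] open={R1,R2,R4}
Step 6: reserve R5 B 7 -> on_hand[A=26 B=30] avail[A=17 B=11] open={R1,R2,R4,R5}
Step 7: reserve R6 B 5 -> on_hand[A=26 B=30] avail[A=17 B=6] open={R1,R2,R4,R5,R6}
Step 8: cancel R6 -> on_hand[A=26 B=30] avail[A=17 B=11] open={R1,R2,R4,R5}
Step 9: commit R5 -> on_hand[A=26 B=23] avail[A=17 B=11] open={R1,R2,R4}
Step 10: reserve R7 A 4 -> on_hand[A=26 B=23] avail[A=13 B=11] open={R1,R2,R4,R7}
Step 11: commit R2 -> on_hand[A=26 B=15] avail[A=13 B=11] open={R1,R4,R7}
Step 12: commit R4 -> on_hand[A=17 B=15] avail[A=13 B=11] open={R1,R7}
Step 13: cancel R1 -> on_hand[A=17 B=15] avail[A=13 B=15] open={R7}
Step 14: commit R7 -> on_hand[A=13 B=15] avail[A=13 B=15] open={}
Final available[A] = 13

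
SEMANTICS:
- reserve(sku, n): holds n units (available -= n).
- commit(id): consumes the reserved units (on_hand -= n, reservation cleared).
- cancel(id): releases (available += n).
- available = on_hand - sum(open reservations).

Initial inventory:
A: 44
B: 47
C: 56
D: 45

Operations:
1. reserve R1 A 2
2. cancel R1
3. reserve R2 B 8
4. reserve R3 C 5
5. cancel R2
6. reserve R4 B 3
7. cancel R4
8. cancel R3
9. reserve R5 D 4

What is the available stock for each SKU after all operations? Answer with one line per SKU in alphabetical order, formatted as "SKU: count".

Answer: A: 44
B: 47
C: 56
D: 41

Derivation:
Step 1: reserve R1 A 2 -> on_hand[A=44 B=47 C=56 D=45] avail[A=42 B=47 C=56 D=45] open={R1}
Step 2: cancel R1 -> on_hand[A=44 B=47 C=56 D=45] avail[A=44 B=47 C=56 D=45] open={}
Step 3: reserve R2 B 8 -> on_hand[A=44 B=47 C=56 D=45] avail[A=44 B=39 C=56 D=45] open={R2}
Step 4: reserve R3 C 5 -> on_hand[A=44 B=47 C=56 D=45] avail[A=44 B=39 C=51 D=45] open={R2,R3}
Step 5: cancel R2 -> on_hand[A=44 B=47 C=56 D=45] avail[A=44 B=47 C=51 D=45] open={R3}
Step 6: reserve R4 B 3 -> on_hand[A=44 B=47 C=56 D=45] avail[A=44 B=44 C=51 D=45] open={R3,R4}
Step 7: cancel R4 -> on_hand[A=44 B=47 C=56 D=45] avail[A=44 B=47 C=51 D=45] open={R3}
Step 8: cancel R3 -> on_hand[A=44 B=47 C=56 D=45] avail[A=44 B=47 C=56 D=45] open={}
Step 9: reserve R5 D 4 -> on_hand[A=44 B=47 C=56 D=45] avail[A=44 B=47 C=56 D=41] open={R5}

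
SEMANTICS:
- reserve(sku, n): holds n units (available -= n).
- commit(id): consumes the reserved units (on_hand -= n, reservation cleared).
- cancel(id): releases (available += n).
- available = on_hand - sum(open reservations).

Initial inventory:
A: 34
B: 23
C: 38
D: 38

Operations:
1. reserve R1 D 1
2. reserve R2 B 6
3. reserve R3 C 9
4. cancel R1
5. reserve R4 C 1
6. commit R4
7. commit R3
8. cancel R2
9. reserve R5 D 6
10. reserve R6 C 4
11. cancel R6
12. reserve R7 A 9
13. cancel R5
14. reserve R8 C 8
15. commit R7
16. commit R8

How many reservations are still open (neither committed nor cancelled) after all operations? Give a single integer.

Answer: 0

Derivation:
Step 1: reserve R1 D 1 -> on_hand[A=34 B=23 C=38 D=38] avail[A=34 B=23 C=38 D=37] open={R1}
Step 2: reserve R2 B 6 -> on_hand[A=34 B=23 C=38 D=38] avail[A=34 B=17 C=38 D=37] open={R1,R2}
Step 3: reserve R3 C 9 -> on_hand[A=34 B=23 C=38 D=38] avail[A=34 B=17 C=29 D=37] open={R1,R2,R3}
Step 4: cancel R1 -> on_hand[A=34 B=23 C=38 D=38] avail[A=34 B=17 C=29 D=38] open={R2,R3}
Step 5: reserve R4 C 1 -> on_hand[A=34 B=23 C=38 D=38] avail[A=34 B=17 C=28 D=38] open={R2,R3,R4}
Step 6: commit R4 -> on_hand[A=34 B=23 C=37 D=38] avail[A=34 B=17 C=28 D=38] open={R2,R3}
Step 7: commit R3 -> on_hand[A=34 B=23 C=28 D=38] avail[A=34 B=17 C=28 D=38] open={R2}
Step 8: cancel R2 -> on_hand[A=34 B=23 C=28 D=38] avail[A=34 B=23 C=28 D=38] open={}
Step 9: reserve R5 D 6 -> on_hand[A=34 B=23 C=28 D=38] avail[A=34 B=23 C=28 D=32] open={R5}
Step 10: reserve R6 C 4 -> on_hand[A=34 B=23 C=28 D=38] avail[A=34 B=23 C=24 D=32] open={R5,R6}
Step 11: cancel R6 -> on_hand[A=34 B=23 C=28 D=38] avail[A=34 B=23 C=28 D=32] open={R5}
Step 12: reserve R7 A 9 -> on_hand[A=34 B=23 C=28 D=38] avail[A=25 B=23 C=28 D=32] open={R5,R7}
Step 13: cancel R5 -> on_hand[A=34 B=23 C=28 D=38] avail[A=25 B=23 C=28 D=38] open={R7}
Step 14: reserve R8 C 8 -> on_hand[A=34 B=23 C=28 D=38] avail[A=25 B=23 C=20 D=38] open={R7,R8}
Step 15: commit R7 -> on_hand[A=25 B=23 C=28 D=38] avail[A=25 B=23 C=20 D=38] open={R8}
Step 16: commit R8 -> on_hand[A=25 B=23 C=20 D=38] avail[A=25 B=23 C=20 D=38] open={}
Open reservations: [] -> 0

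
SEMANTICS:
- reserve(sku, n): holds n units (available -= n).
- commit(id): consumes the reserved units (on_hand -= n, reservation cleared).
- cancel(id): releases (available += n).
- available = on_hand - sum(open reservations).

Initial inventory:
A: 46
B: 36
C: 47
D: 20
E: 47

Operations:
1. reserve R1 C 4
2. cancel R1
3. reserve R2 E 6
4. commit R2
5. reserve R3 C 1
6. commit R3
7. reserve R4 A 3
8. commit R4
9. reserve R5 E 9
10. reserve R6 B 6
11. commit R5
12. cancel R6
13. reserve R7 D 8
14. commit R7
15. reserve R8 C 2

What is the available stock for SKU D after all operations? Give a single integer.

Answer: 12

Derivation:
Step 1: reserve R1 C 4 -> on_hand[A=46 B=36 C=47 D=20 E=47] avail[A=46 B=36 C=43 D=20 E=47] open={R1}
Step 2: cancel R1 -> on_hand[A=46 B=36 C=47 D=20 E=47] avail[A=46 B=36 C=47 D=20 E=47] open={}
Step 3: reserve R2 E 6 -> on_hand[A=46 B=36 C=47 D=20 E=47] avail[A=46 B=36 C=47 D=20 E=41] open={R2}
Step 4: commit R2 -> on_hand[A=46 B=36 C=47 D=20 E=41] avail[A=46 B=36 C=47 D=20 E=41] open={}
Step 5: reserve R3 C 1 -> on_hand[A=46 B=36 C=47 D=20 E=41] avail[A=46 B=36 C=46 D=20 E=41] open={R3}
Step 6: commit R3 -> on_hand[A=46 B=36 C=46 D=20 E=41] avail[A=46 B=36 C=46 D=20 E=41] open={}
Step 7: reserve R4 A 3 -> on_hand[A=46 B=36 C=46 D=20 E=41] avail[A=43 B=36 C=46 D=20 E=41] open={R4}
Step 8: commit R4 -> on_hand[A=43 B=36 C=46 D=20 E=41] avail[A=43 B=36 C=46 D=20 E=41] open={}
Step 9: reserve R5 E 9 -> on_hand[A=43 B=36 C=46 D=20 E=41] avail[A=43 B=36 C=46 D=20 E=32] open={R5}
Step 10: reserve R6 B 6 -> on_hand[A=43 B=36 C=46 D=20 E=41] avail[A=43 B=30 C=46 D=20 E=32] open={R5,R6}
Step 11: commit R5 -> on_hand[A=43 B=36 C=46 D=20 E=32] avail[A=43 B=30 C=46 D=20 E=32] open={R6}
Step 12: cancel R6 -> on_hand[A=43 B=36 C=46 D=20 E=32] avail[A=43 B=36 C=46 D=20 E=32] open={}
Step 13: reserve R7 D 8 -> on_hand[A=43 B=36 C=46 D=20 E=32] avail[A=43 B=36 C=46 D=12 E=32] open={R7}
Step 14: commit R7 -> on_hand[A=43 B=36 C=46 D=12 E=32] avail[A=43 B=36 C=46 D=12 E=32] open={}
Step 15: reserve R8 C 2 -> on_hand[A=43 B=36 C=46 D=12 E=32] avail[A=43 B=36 C=44 D=12 E=32] open={R8}
Final available[D] = 12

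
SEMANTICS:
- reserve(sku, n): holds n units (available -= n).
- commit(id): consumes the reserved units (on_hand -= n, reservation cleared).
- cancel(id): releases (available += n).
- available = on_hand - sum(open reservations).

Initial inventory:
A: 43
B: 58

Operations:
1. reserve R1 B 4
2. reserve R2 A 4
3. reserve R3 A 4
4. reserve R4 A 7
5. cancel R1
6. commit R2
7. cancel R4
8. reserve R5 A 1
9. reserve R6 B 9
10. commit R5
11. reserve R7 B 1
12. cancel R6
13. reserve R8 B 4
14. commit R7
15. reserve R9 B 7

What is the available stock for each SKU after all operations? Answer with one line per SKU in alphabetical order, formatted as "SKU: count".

Answer: A: 34
B: 46

Derivation:
Step 1: reserve R1 B 4 -> on_hand[A=43 B=58] avail[A=43 B=54] open={R1}
Step 2: reserve R2 A 4 -> on_hand[A=43 B=58] avail[A=39 B=54] open={R1,R2}
Step 3: reserve R3 A 4 -> on_hand[A=43 B=58] avail[A=35 B=54] open={R1,R2,R3}
Step 4: reserve R4 A 7 -> on_hand[A=43 B=58] avail[A=28 B=54] open={R1,R2,R3,R4}
Step 5: cancel R1 -> on_hand[A=43 B=58] avail[A=28 B=58] open={R2,R3,R4}
Step 6: commit R2 -> on_hand[A=39 B=58] avail[A=28 B=58] open={R3,R4}
Step 7: cancel R4 -> on_hand[A=39 B=58] avail[A=35 B=58] open={R3}
Step 8: reserve R5 A 1 -> on_hand[A=39 B=58] avail[A=34 B=58] open={R3,R5}
Step 9: reserve R6 B 9 -> on_hand[A=39 B=58] avail[A=34 B=49] open={R3,R5,R6}
Step 10: commit R5 -> on_hand[A=38 B=58] avail[A=34 B=49] open={R3,R6}
Step 11: reserve R7 B 1 -> on_hand[A=38 B=58] avail[A=34 B=48] open={R3,R6,R7}
Step 12: cancel R6 -> on_hand[A=38 B=58] avail[A=34 B=57] open={R3,R7}
Step 13: reserve R8 B 4 -> on_hand[A=38 B=58] avail[A=34 B=53] open={R3,R7,R8}
Step 14: commit R7 -> on_hand[A=38 B=57] avail[A=34 B=53] open={R3,R8}
Step 15: reserve R9 B 7 -> on_hand[A=38 B=57] avail[A=34 B=46] open={R3,R8,R9}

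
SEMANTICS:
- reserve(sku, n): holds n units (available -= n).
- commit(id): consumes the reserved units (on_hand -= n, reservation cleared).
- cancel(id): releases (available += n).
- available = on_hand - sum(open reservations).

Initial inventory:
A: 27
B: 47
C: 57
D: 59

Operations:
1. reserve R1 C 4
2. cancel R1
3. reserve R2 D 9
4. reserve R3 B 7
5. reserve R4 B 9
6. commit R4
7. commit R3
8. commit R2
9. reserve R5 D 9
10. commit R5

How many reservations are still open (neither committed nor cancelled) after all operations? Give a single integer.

Step 1: reserve R1 C 4 -> on_hand[A=27 B=47 C=57 D=59] avail[A=27 B=47 C=53 D=59] open={R1}
Step 2: cancel R1 -> on_hand[A=27 B=47 C=57 D=59] avail[A=27 B=47 C=57 D=59] open={}
Step 3: reserve R2 D 9 -> on_hand[A=27 B=47 C=57 D=59] avail[A=27 B=47 C=57 D=50] open={R2}
Step 4: reserve R3 B 7 -> on_hand[A=27 B=47 C=57 D=59] avail[A=27 B=40 C=57 D=50] open={R2,R3}
Step 5: reserve R4 B 9 -> on_hand[A=27 B=47 C=57 D=59] avail[A=27 B=31 C=57 D=50] open={R2,R3,R4}
Step 6: commit R4 -> on_hand[A=27 B=38 C=57 D=59] avail[A=27 B=31 C=57 D=50] open={R2,R3}
Step 7: commit R3 -> on_hand[A=27 B=31 C=57 D=59] avail[A=27 B=31 C=57 D=50] open={R2}
Step 8: commit R2 -> on_hand[A=27 B=31 C=57 D=50] avail[A=27 B=31 C=57 D=50] open={}
Step 9: reserve R5 D 9 -> on_hand[A=27 B=31 C=57 D=50] avail[A=27 B=31 C=57 D=41] open={R5}
Step 10: commit R5 -> on_hand[A=27 B=31 C=57 D=41] avail[A=27 B=31 C=57 D=41] open={}
Open reservations: [] -> 0

Answer: 0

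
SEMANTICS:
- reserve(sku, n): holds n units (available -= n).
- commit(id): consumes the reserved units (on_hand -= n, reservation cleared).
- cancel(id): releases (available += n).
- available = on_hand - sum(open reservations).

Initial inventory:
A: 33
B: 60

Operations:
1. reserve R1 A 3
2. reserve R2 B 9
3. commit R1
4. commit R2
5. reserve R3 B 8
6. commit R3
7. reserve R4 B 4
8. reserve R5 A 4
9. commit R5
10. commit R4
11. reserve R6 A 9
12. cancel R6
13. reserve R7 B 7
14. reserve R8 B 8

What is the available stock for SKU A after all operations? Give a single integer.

Answer: 26

Derivation:
Step 1: reserve R1 A 3 -> on_hand[A=33 B=60] avail[A=30 B=60] open={R1}
Step 2: reserve R2 B 9 -> on_hand[A=33 B=60] avail[A=30 B=51] open={R1,R2}
Step 3: commit R1 -> on_hand[A=30 B=60] avail[A=30 B=51] open={R2}
Step 4: commit R2 -> on_hand[A=30 B=51] avail[A=30 B=51] open={}
Step 5: reserve R3 B 8 -> on_hand[A=30 B=51] avail[A=30 B=43] open={R3}
Step 6: commit R3 -> on_hand[A=30 B=43] avail[A=30 B=43] open={}
Step 7: reserve R4 B 4 -> on_hand[A=30 B=43] avail[A=30 B=39] open={R4}
Step 8: reserve R5 A 4 -> on_hand[A=30 B=43] avail[A=26 B=39] open={R4,R5}
Step 9: commit R5 -> on_hand[A=26 B=43] avail[A=26 B=39] open={R4}
Step 10: commit R4 -> on_hand[A=26 B=39] avail[A=26 B=39] open={}
Step 11: reserve R6 A 9 -> on_hand[A=26 B=39] avail[A=17 B=39] open={R6}
Step 12: cancel R6 -> on_hand[A=26 B=39] avail[A=26 B=39] open={}
Step 13: reserve R7 B 7 -> on_hand[A=26 B=39] avail[A=26 B=32] open={R7}
Step 14: reserve R8 B 8 -> on_hand[A=26 B=39] avail[A=26 B=24] open={R7,R8}
Final available[A] = 26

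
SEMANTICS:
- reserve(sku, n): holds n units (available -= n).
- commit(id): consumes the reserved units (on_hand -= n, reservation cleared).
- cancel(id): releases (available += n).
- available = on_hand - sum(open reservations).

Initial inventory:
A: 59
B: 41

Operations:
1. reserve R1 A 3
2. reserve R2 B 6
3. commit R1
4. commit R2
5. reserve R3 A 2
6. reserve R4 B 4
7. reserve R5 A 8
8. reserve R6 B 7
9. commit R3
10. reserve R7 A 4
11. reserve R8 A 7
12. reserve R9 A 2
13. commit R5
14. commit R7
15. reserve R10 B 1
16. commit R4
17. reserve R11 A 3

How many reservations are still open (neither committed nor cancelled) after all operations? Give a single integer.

Answer: 5

Derivation:
Step 1: reserve R1 A 3 -> on_hand[A=59 B=41] avail[A=56 B=41] open={R1}
Step 2: reserve R2 B 6 -> on_hand[A=59 B=41] avail[A=56 B=35] open={R1,R2}
Step 3: commit R1 -> on_hand[A=56 B=41] avail[A=56 B=35] open={R2}
Step 4: commit R2 -> on_hand[A=56 B=35] avail[A=56 B=35] open={}
Step 5: reserve R3 A 2 -> on_hand[A=56 B=35] avail[A=54 B=35] open={R3}
Step 6: reserve R4 B 4 -> on_hand[A=56 B=35] avail[A=54 B=31] open={R3,R4}
Step 7: reserve R5 A 8 -> on_hand[A=56 B=35] avail[A=46 B=31] open={R3,R4,R5}
Step 8: reserve R6 B 7 -> on_hand[A=56 B=35] avail[A=46 B=24] open={R3,R4,R5,R6}
Step 9: commit R3 -> on_hand[A=54 B=35] avail[A=46 B=24] open={R4,R5,R6}
Step 10: reserve R7 A 4 -> on_hand[A=54 B=35] avail[A=42 B=24] open={R4,R5,R6,R7}
Step 11: reserve R8 A 7 -> on_hand[A=54 B=35] avail[A=35 B=24] open={R4,R5,R6,R7,R8}
Step 12: reserve R9 A 2 -> on_hand[A=54 B=35] avail[A=33 B=24] open={R4,R5,R6,R7,R8,R9}
Step 13: commit R5 -> on_hand[A=46 B=35] avail[A=33 B=24] open={R4,R6,R7,R8,R9}
Step 14: commit R7 -> on_hand[A=42 B=35] avail[A=33 B=24] open={R4,R6,R8,R9}
Step 15: reserve R10 B 1 -> on_hand[A=42 B=35] avail[A=33 B=23] open={R10,R4,R6,R8,R9}
Step 16: commit R4 -> on_hand[A=42 B=31] avail[A=33 B=23] open={R10,R6,R8,R9}
Step 17: reserve R11 A 3 -> on_hand[A=42 B=31] avail[A=30 B=23] open={R10,R11,R6,R8,R9}
Open reservations: ['R10', 'R11', 'R6', 'R8', 'R9'] -> 5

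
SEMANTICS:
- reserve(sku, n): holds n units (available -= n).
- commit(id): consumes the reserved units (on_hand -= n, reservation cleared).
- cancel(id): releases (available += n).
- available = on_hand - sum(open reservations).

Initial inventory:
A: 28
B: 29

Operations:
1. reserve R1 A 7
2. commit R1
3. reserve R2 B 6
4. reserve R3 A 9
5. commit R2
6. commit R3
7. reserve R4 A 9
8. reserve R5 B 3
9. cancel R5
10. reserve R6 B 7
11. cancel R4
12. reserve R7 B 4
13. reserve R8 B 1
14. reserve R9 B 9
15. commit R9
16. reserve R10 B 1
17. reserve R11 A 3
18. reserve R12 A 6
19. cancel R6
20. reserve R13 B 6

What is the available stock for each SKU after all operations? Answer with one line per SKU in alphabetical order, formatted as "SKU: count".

Answer: A: 3
B: 2

Derivation:
Step 1: reserve R1 A 7 -> on_hand[A=28 B=29] avail[A=21 B=29] open={R1}
Step 2: commit R1 -> on_hand[A=21 B=29] avail[A=21 B=29] open={}
Step 3: reserve R2 B 6 -> on_hand[A=21 B=29] avail[A=21 B=23] open={R2}
Step 4: reserve R3 A 9 -> on_hand[A=21 B=29] avail[A=12 B=23] open={R2,R3}
Step 5: commit R2 -> on_hand[A=21 B=23] avail[A=12 B=23] open={R3}
Step 6: commit R3 -> on_hand[A=12 B=23] avail[A=12 B=23] open={}
Step 7: reserve R4 A 9 -> on_hand[A=12 B=23] avail[A=3 B=23] open={R4}
Step 8: reserve R5 B 3 -> on_hand[A=12 B=23] avail[A=3 B=20] open={R4,R5}
Step 9: cancel R5 -> on_hand[A=12 B=23] avail[A=3 B=23] open={R4}
Step 10: reserve R6 B 7 -> on_hand[A=12 B=23] avail[A=3 B=16] open={R4,R6}
Step 11: cancel R4 -> on_hand[A=12 B=23] avail[A=12 B=16] open={R6}
Step 12: reserve R7 B 4 -> on_hand[A=12 B=23] avail[A=12 B=12] open={R6,R7}
Step 13: reserve R8 B 1 -> on_hand[A=12 B=23] avail[A=12 B=11] open={R6,R7,R8}
Step 14: reserve R9 B 9 -> on_hand[A=12 B=23] avail[A=12 B=2] open={R6,R7,R8,R9}
Step 15: commit R9 -> on_hand[A=12 B=14] avail[A=12 B=2] open={R6,R7,R8}
Step 16: reserve R10 B 1 -> on_hand[A=12 B=14] avail[A=12 B=1] open={R10,R6,R7,R8}
Step 17: reserve R11 A 3 -> on_hand[A=12 B=14] avail[A=9 B=1] open={R10,R11,R6,R7,R8}
Step 18: reserve R12 A 6 -> on_hand[A=12 B=14] avail[A=3 B=1] open={R10,R11,R12,R6,R7,R8}
Step 19: cancel R6 -> on_hand[A=12 B=14] avail[A=3 B=8] open={R10,R11,R12,R7,R8}
Step 20: reserve R13 B 6 -> on_hand[A=12 B=14] avail[A=3 B=2] open={R10,R11,R12,R13,R7,R8}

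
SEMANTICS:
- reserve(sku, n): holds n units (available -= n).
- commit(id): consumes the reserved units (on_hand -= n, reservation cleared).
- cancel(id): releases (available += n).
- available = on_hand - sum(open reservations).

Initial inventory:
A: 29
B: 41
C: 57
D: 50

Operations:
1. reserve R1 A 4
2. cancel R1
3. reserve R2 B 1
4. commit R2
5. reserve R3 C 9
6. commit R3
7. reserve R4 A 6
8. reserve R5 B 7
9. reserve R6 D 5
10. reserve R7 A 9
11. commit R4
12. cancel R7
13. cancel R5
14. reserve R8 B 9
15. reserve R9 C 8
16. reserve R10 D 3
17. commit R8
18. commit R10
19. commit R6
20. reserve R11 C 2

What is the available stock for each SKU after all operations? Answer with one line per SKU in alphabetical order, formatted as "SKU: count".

Answer: A: 23
B: 31
C: 38
D: 42

Derivation:
Step 1: reserve R1 A 4 -> on_hand[A=29 B=41 C=57 D=50] avail[A=25 B=41 C=57 D=50] open={R1}
Step 2: cancel R1 -> on_hand[A=29 B=41 C=57 D=50] avail[A=29 B=41 C=57 D=50] open={}
Step 3: reserve R2 B 1 -> on_hand[A=29 B=41 C=57 D=50] avail[A=29 B=40 C=57 D=50] open={R2}
Step 4: commit R2 -> on_hand[A=29 B=40 C=57 D=50] avail[A=29 B=40 C=57 D=50] open={}
Step 5: reserve R3 C 9 -> on_hand[A=29 B=40 C=57 D=50] avail[A=29 B=40 C=48 D=50] open={R3}
Step 6: commit R3 -> on_hand[A=29 B=40 C=48 D=50] avail[A=29 B=40 C=48 D=50] open={}
Step 7: reserve R4 A 6 -> on_hand[A=29 B=40 C=48 D=50] avail[A=23 B=40 C=48 D=50] open={R4}
Step 8: reserve R5 B 7 -> on_hand[A=29 B=40 C=48 D=50] avail[A=23 B=33 C=48 D=50] open={R4,R5}
Step 9: reserve R6 D 5 -> on_hand[A=29 B=40 C=48 D=50] avail[A=23 B=33 C=48 D=45] open={R4,R5,R6}
Step 10: reserve R7 A 9 -> on_hand[A=29 B=40 C=48 D=50] avail[A=14 B=33 C=48 D=45] open={R4,R5,R6,R7}
Step 11: commit R4 -> on_hand[A=23 B=40 C=48 D=50] avail[A=14 B=33 C=48 D=45] open={R5,R6,R7}
Step 12: cancel R7 -> on_hand[A=23 B=40 C=48 D=50] avail[A=23 B=33 C=48 D=45] open={R5,R6}
Step 13: cancel R5 -> on_hand[A=23 B=40 C=48 D=50] avail[A=23 B=40 C=48 D=45] open={R6}
Step 14: reserve R8 B 9 -> on_hand[A=23 B=40 C=48 D=50] avail[A=23 B=31 C=48 D=45] open={R6,R8}
Step 15: reserve R9 C 8 -> on_hand[A=23 B=40 C=48 D=50] avail[A=23 B=31 C=40 D=45] open={R6,R8,R9}
Step 16: reserve R10 D 3 -> on_hand[A=23 B=40 C=48 D=50] avail[A=23 B=31 C=40 D=42] open={R10,R6,R8,R9}
Step 17: commit R8 -> on_hand[A=23 B=31 C=48 D=50] avail[A=23 B=31 C=40 D=42] open={R10,R6,R9}
Step 18: commit R10 -> on_hand[A=23 B=31 C=48 D=47] avail[A=23 B=31 C=40 D=42] open={R6,R9}
Step 19: commit R6 -> on_hand[A=23 B=31 C=48 D=42] avail[A=23 B=31 C=40 D=42] open={R9}
Step 20: reserve R11 C 2 -> on_hand[A=23 B=31 C=48 D=42] avail[A=23 B=31 C=38 D=42] open={R11,R9}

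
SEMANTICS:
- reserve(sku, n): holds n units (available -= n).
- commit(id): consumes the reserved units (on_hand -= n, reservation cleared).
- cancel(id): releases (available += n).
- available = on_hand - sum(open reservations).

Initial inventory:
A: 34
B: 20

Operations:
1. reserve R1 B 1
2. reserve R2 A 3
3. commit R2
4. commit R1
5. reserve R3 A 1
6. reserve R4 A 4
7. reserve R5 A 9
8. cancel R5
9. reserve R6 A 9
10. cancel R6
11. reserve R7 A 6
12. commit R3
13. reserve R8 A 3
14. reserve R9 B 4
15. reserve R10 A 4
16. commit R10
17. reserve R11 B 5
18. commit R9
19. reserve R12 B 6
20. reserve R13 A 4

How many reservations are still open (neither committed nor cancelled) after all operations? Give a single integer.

Step 1: reserve R1 B 1 -> on_hand[A=34 B=20] avail[A=34 B=19] open={R1}
Step 2: reserve R2 A 3 -> on_hand[A=34 B=20] avail[A=31 B=19] open={R1,R2}
Step 3: commit R2 -> on_hand[A=31 B=20] avail[A=31 B=19] open={R1}
Step 4: commit R1 -> on_hand[A=31 B=19] avail[A=31 B=19] open={}
Step 5: reserve R3 A 1 -> on_hand[A=31 B=19] avail[A=30 B=19] open={R3}
Step 6: reserve R4 A 4 -> on_hand[A=31 B=19] avail[A=26 B=19] open={R3,R4}
Step 7: reserve R5 A 9 -> on_hand[A=31 B=19] avail[A=17 B=19] open={R3,R4,R5}
Step 8: cancel R5 -> on_hand[A=31 B=19] avail[A=26 B=19] open={R3,R4}
Step 9: reserve R6 A 9 -> on_hand[A=31 B=19] avail[A=17 B=19] open={R3,R4,R6}
Step 10: cancel R6 -> on_hand[A=31 B=19] avail[A=26 B=19] open={R3,R4}
Step 11: reserve R7 A 6 -> on_hand[A=31 B=19] avail[A=20 B=19] open={R3,R4,R7}
Step 12: commit R3 -> on_hand[A=30 B=19] avail[A=20 B=19] open={R4,R7}
Step 13: reserve R8 A 3 -> on_hand[A=30 B=19] avail[A=17 B=19] open={R4,R7,R8}
Step 14: reserve R9 B 4 -> on_hand[A=30 B=19] avail[A=17 B=15] open={R4,R7,R8,R9}
Step 15: reserve R10 A 4 -> on_hand[A=30 B=19] avail[A=13 B=15] open={R10,R4,R7,R8,R9}
Step 16: commit R10 -> on_hand[A=26 B=19] avail[A=13 B=15] open={R4,R7,R8,R9}
Step 17: reserve R11 B 5 -> on_hand[A=26 B=19] avail[A=13 B=10] open={R11,R4,R7,R8,R9}
Step 18: commit R9 -> on_hand[A=26 B=15] avail[A=13 B=10] open={R11,R4,R7,R8}
Step 19: reserve R12 B 6 -> on_hand[A=26 B=15] avail[A=13 B=4] open={R11,R12,R4,R7,R8}
Step 20: reserve R13 A 4 -> on_hand[A=26 B=15] avail[A=9 B=4] open={R11,R12,R13,R4,R7,R8}
Open reservations: ['R11', 'R12', 'R13', 'R4', 'R7', 'R8'] -> 6

Answer: 6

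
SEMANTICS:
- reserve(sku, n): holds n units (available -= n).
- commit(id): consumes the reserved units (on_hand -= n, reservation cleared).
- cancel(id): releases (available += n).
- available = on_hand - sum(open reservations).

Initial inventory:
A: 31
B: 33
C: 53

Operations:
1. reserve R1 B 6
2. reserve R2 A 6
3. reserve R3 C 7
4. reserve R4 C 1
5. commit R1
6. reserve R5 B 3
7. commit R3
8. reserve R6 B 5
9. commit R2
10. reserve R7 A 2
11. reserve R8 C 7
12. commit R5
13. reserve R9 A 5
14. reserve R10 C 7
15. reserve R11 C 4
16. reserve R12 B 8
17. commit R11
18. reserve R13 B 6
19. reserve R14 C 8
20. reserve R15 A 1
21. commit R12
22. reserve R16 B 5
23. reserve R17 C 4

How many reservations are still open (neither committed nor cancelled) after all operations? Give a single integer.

Answer: 11

Derivation:
Step 1: reserve R1 B 6 -> on_hand[A=31 B=33 C=53] avail[A=31 B=27 C=53] open={R1}
Step 2: reserve R2 A 6 -> on_hand[A=31 B=33 C=53] avail[A=25 B=27 C=53] open={R1,R2}
Step 3: reserve R3 C 7 -> on_hand[A=31 B=33 C=53] avail[A=25 B=27 C=46] open={R1,R2,R3}
Step 4: reserve R4 C 1 -> on_hand[A=31 B=33 C=53] avail[A=25 B=27 C=45] open={R1,R2,R3,R4}
Step 5: commit R1 -> on_hand[A=31 B=27 C=53] avail[A=25 B=27 C=45] open={R2,R3,R4}
Step 6: reserve R5 B 3 -> on_hand[A=31 B=27 C=53] avail[A=25 B=24 C=45] open={R2,R3,R4,R5}
Step 7: commit R3 -> on_hand[A=31 B=27 C=46] avail[A=25 B=24 C=45] open={R2,R4,R5}
Step 8: reserve R6 B 5 -> on_hand[A=31 B=27 C=46] avail[A=25 B=19 C=45] open={R2,R4,R5,R6}
Step 9: commit R2 -> on_hand[A=25 B=27 C=46] avail[A=25 B=19 C=45] open={R4,R5,R6}
Step 10: reserve R7 A 2 -> on_hand[A=25 B=27 C=46] avail[A=23 B=19 C=45] open={R4,R5,R6,R7}
Step 11: reserve R8 C 7 -> on_hand[A=25 B=27 C=46] avail[A=23 B=19 C=38] open={R4,R5,R6,R7,R8}
Step 12: commit R5 -> on_hand[A=25 B=24 C=46] avail[A=23 B=19 C=38] open={R4,R6,R7,R8}
Step 13: reserve R9 A 5 -> on_hand[A=25 B=24 C=46] avail[A=18 B=19 C=38] open={R4,R6,R7,R8,R9}
Step 14: reserve R10 C 7 -> on_hand[A=25 B=24 C=46] avail[A=18 B=19 C=31] open={R10,R4,R6,R7,R8,R9}
Step 15: reserve R11 C 4 -> on_hand[A=25 B=24 C=46] avail[A=18 B=19 C=27] open={R10,R11,R4,R6,R7,R8,R9}
Step 16: reserve R12 B 8 -> on_hand[A=25 B=24 C=46] avail[A=18 B=11 C=27] open={R10,R11,R12,R4,R6,R7,R8,R9}
Step 17: commit R11 -> on_hand[A=25 B=24 C=42] avail[A=18 B=11 C=27] open={R10,R12,R4,R6,R7,R8,R9}
Step 18: reserve R13 B 6 -> on_hand[A=25 B=24 C=42] avail[A=18 B=5 C=27] open={R10,R12,R13,R4,R6,R7,R8,R9}
Step 19: reserve R14 C 8 -> on_hand[A=25 B=24 C=42] avail[A=18 B=5 C=19] open={R10,R12,R13,R14,R4,R6,R7,R8,R9}
Step 20: reserve R15 A 1 -> on_hand[A=25 B=24 C=42] avail[A=17 B=5 C=19] open={R10,R12,R13,R14,R15,R4,R6,R7,R8,R9}
Step 21: commit R12 -> on_hand[A=25 B=16 C=42] avail[A=17 B=5 C=19] open={R10,R13,R14,R15,R4,R6,R7,R8,R9}
Step 22: reserve R16 B 5 -> on_hand[A=25 B=16 C=42] avail[A=17 B=0 C=19] open={R10,R13,R14,R15,R16,R4,R6,R7,R8,R9}
Step 23: reserve R17 C 4 -> on_hand[A=25 B=16 C=42] avail[A=17 B=0 C=15] open={R10,R13,R14,R15,R16,R17,R4,R6,R7,R8,R9}
Open reservations: ['R10', 'R13', 'R14', 'R15', 'R16', 'R17', 'R4', 'R6', 'R7', 'R8', 'R9'] -> 11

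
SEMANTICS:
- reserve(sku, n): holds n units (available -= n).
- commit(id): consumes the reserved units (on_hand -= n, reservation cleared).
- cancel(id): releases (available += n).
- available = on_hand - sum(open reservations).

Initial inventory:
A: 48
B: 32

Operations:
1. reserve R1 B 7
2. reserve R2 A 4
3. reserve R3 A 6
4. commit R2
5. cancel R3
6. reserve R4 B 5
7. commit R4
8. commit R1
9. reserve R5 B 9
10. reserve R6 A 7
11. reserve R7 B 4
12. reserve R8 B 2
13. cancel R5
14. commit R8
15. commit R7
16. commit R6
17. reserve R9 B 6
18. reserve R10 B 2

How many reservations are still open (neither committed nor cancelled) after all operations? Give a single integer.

Step 1: reserve R1 B 7 -> on_hand[A=48 B=32] avail[A=48 B=25] open={R1}
Step 2: reserve R2 A 4 -> on_hand[A=48 B=32] avail[A=44 B=25] open={R1,R2}
Step 3: reserve R3 A 6 -> on_hand[A=48 B=32] avail[A=38 B=25] open={R1,R2,R3}
Step 4: commit R2 -> on_hand[A=44 B=32] avail[A=38 B=25] open={R1,R3}
Step 5: cancel R3 -> on_hand[A=44 B=32] avail[A=44 B=25] open={R1}
Step 6: reserve R4 B 5 -> on_hand[A=44 B=32] avail[A=44 B=20] open={R1,R4}
Step 7: commit R4 -> on_hand[A=44 B=27] avail[A=44 B=20] open={R1}
Step 8: commit R1 -> on_hand[A=44 B=20] avail[A=44 B=20] open={}
Step 9: reserve R5 B 9 -> on_hand[A=44 B=20] avail[A=44 B=11] open={R5}
Step 10: reserve R6 A 7 -> on_hand[A=44 B=20] avail[A=37 B=11] open={R5,R6}
Step 11: reserve R7 B 4 -> on_hand[A=44 B=20] avail[A=37 B=7] open={R5,R6,R7}
Step 12: reserve R8 B 2 -> on_hand[A=44 B=20] avail[A=37 B=5] open={R5,R6,R7,R8}
Step 13: cancel R5 -> on_hand[A=44 B=20] avail[A=37 B=14] open={R6,R7,R8}
Step 14: commit R8 -> on_hand[A=44 B=18] avail[A=37 B=14] open={R6,R7}
Step 15: commit R7 -> on_hand[A=44 B=14] avail[A=37 B=14] open={R6}
Step 16: commit R6 -> on_hand[A=37 B=14] avail[A=37 B=14] open={}
Step 17: reserve R9 B 6 -> on_hand[A=37 B=14] avail[A=37 B=8] open={R9}
Step 18: reserve R10 B 2 -> on_hand[A=37 B=14] avail[A=37 B=6] open={R10,R9}
Open reservations: ['R10', 'R9'] -> 2

Answer: 2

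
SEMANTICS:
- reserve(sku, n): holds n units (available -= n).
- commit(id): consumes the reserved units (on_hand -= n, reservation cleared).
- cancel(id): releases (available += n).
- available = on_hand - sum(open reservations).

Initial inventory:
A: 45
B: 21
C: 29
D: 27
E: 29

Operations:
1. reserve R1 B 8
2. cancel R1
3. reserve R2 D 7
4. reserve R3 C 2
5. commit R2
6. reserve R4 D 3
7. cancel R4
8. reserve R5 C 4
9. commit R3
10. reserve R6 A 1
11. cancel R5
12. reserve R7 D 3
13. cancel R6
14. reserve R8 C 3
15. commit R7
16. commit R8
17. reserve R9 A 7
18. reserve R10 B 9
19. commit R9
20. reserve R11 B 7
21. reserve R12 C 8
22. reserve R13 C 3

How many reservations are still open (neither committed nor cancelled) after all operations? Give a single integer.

Answer: 4

Derivation:
Step 1: reserve R1 B 8 -> on_hand[A=45 B=21 C=29 D=27 E=29] avail[A=45 B=13 C=29 D=27 E=29] open={R1}
Step 2: cancel R1 -> on_hand[A=45 B=21 C=29 D=27 E=29] avail[A=45 B=21 C=29 D=27 E=29] open={}
Step 3: reserve R2 D 7 -> on_hand[A=45 B=21 C=29 D=27 E=29] avail[A=45 B=21 C=29 D=20 E=29] open={R2}
Step 4: reserve R3 C 2 -> on_hand[A=45 B=21 C=29 D=27 E=29] avail[A=45 B=21 C=27 D=20 E=29] open={R2,R3}
Step 5: commit R2 -> on_hand[A=45 B=21 C=29 D=20 E=29] avail[A=45 B=21 C=27 D=20 E=29] open={R3}
Step 6: reserve R4 D 3 -> on_hand[A=45 B=21 C=29 D=20 E=29] avail[A=45 B=21 C=27 D=17 E=29] open={R3,R4}
Step 7: cancel R4 -> on_hand[A=45 B=21 C=29 D=20 E=29] avail[A=45 B=21 C=27 D=20 E=29] open={R3}
Step 8: reserve R5 C 4 -> on_hand[A=45 B=21 C=29 D=20 E=29] avail[A=45 B=21 C=23 D=20 E=29] open={R3,R5}
Step 9: commit R3 -> on_hand[A=45 B=21 C=27 D=20 E=29] avail[A=45 B=21 C=23 D=20 E=29] open={R5}
Step 10: reserve R6 A 1 -> on_hand[A=45 B=21 C=27 D=20 E=29] avail[A=44 B=21 C=23 D=20 E=29] open={R5,R6}
Step 11: cancel R5 -> on_hand[A=45 B=21 C=27 D=20 E=29] avail[A=44 B=21 C=27 D=20 E=29] open={R6}
Step 12: reserve R7 D 3 -> on_hand[A=45 B=21 C=27 D=20 E=29] avail[A=44 B=21 C=27 D=17 E=29] open={R6,R7}
Step 13: cancel R6 -> on_hand[A=45 B=21 C=27 D=20 E=29] avail[A=45 B=21 C=27 D=17 E=29] open={R7}
Step 14: reserve R8 C 3 -> on_hand[A=45 B=21 C=27 D=20 E=29] avail[A=45 B=21 C=24 D=17 E=29] open={R7,R8}
Step 15: commit R7 -> on_hand[A=45 B=21 C=27 D=17 E=29] avail[A=45 B=21 C=24 D=17 E=29] open={R8}
Step 16: commit R8 -> on_hand[A=45 B=21 C=24 D=17 E=29] avail[A=45 B=21 C=24 D=17 E=29] open={}
Step 17: reserve R9 A 7 -> on_hand[A=45 B=21 C=24 D=17 E=29] avail[A=38 B=21 C=24 D=17 E=29] open={R9}
Step 18: reserve R10 B 9 -> on_hand[A=45 B=21 C=24 D=17 E=29] avail[A=38 B=12 C=24 D=17 E=29] open={R10,R9}
Step 19: commit R9 -> on_hand[A=38 B=21 C=24 D=17 E=29] avail[A=38 B=12 C=24 D=17 E=29] open={R10}
Step 20: reserve R11 B 7 -> on_hand[A=38 B=21 C=24 D=17 E=29] avail[A=38 B=5 C=24 D=17 E=29] open={R10,R11}
Step 21: reserve R12 C 8 -> on_hand[A=38 B=21 C=24 D=17 E=29] avail[A=38 B=5 C=16 D=17 E=29] open={R10,R11,R12}
Step 22: reserve R13 C 3 -> on_hand[A=38 B=21 C=24 D=17 E=29] avail[A=38 B=5 C=13 D=17 E=29] open={R10,R11,R12,R13}
Open reservations: ['R10', 'R11', 'R12', 'R13'] -> 4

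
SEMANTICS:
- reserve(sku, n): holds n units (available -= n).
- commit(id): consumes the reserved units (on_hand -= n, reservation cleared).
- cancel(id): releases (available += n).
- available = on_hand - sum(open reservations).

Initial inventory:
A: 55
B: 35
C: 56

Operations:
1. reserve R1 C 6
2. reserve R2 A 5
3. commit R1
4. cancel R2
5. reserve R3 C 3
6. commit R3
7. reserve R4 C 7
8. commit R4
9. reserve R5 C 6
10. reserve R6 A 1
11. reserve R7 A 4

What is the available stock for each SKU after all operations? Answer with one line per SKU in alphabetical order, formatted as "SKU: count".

Answer: A: 50
B: 35
C: 34

Derivation:
Step 1: reserve R1 C 6 -> on_hand[A=55 B=35 C=56] avail[A=55 B=35 C=50] open={R1}
Step 2: reserve R2 A 5 -> on_hand[A=55 B=35 C=56] avail[A=50 B=35 C=50] open={R1,R2}
Step 3: commit R1 -> on_hand[A=55 B=35 C=50] avail[A=50 B=35 C=50] open={R2}
Step 4: cancel R2 -> on_hand[A=55 B=35 C=50] avail[A=55 B=35 C=50] open={}
Step 5: reserve R3 C 3 -> on_hand[A=55 B=35 C=50] avail[A=55 B=35 C=47] open={R3}
Step 6: commit R3 -> on_hand[A=55 B=35 C=47] avail[A=55 B=35 C=47] open={}
Step 7: reserve R4 C 7 -> on_hand[A=55 B=35 C=47] avail[A=55 B=35 C=40] open={R4}
Step 8: commit R4 -> on_hand[A=55 B=35 C=40] avail[A=55 B=35 C=40] open={}
Step 9: reserve R5 C 6 -> on_hand[A=55 B=35 C=40] avail[A=55 B=35 C=34] open={R5}
Step 10: reserve R6 A 1 -> on_hand[A=55 B=35 C=40] avail[A=54 B=35 C=34] open={R5,R6}
Step 11: reserve R7 A 4 -> on_hand[A=55 B=35 C=40] avail[A=50 B=35 C=34] open={R5,R6,R7}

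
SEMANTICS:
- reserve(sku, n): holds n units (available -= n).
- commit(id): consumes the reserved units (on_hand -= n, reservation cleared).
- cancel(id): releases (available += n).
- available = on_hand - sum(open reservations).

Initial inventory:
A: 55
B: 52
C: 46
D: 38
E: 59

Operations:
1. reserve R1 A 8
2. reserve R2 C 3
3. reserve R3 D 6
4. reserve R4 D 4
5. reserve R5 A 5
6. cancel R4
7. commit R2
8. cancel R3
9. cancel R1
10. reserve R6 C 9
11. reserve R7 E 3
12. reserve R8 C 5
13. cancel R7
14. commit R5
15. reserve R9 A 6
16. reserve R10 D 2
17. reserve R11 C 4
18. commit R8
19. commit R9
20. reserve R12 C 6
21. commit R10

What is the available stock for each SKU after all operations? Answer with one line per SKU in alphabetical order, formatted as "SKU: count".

Step 1: reserve R1 A 8 -> on_hand[A=55 B=52 C=46 D=38 E=59] avail[A=47 B=52 C=46 D=38 E=59] open={R1}
Step 2: reserve R2 C 3 -> on_hand[A=55 B=52 C=46 D=38 E=59] avail[A=47 B=52 C=43 D=38 E=59] open={R1,R2}
Step 3: reserve R3 D 6 -> on_hand[A=55 B=52 C=46 D=38 E=59] avail[A=47 B=52 C=43 D=32 E=59] open={R1,R2,R3}
Step 4: reserve R4 D 4 -> on_hand[A=55 B=52 C=46 D=38 E=59] avail[A=47 B=52 C=43 D=28 E=59] open={R1,R2,R3,R4}
Step 5: reserve R5 A 5 -> on_hand[A=55 B=52 C=46 D=38 E=59] avail[A=42 B=52 C=43 D=28 E=59] open={R1,R2,R3,R4,R5}
Step 6: cancel R4 -> on_hand[A=55 B=52 C=46 D=38 E=59] avail[A=42 B=52 C=43 D=32 E=59] open={R1,R2,R3,R5}
Step 7: commit R2 -> on_hand[A=55 B=52 C=43 D=38 E=59] avail[A=42 B=52 C=43 D=32 E=59] open={R1,R3,R5}
Step 8: cancel R3 -> on_hand[A=55 B=52 C=43 D=38 E=59] avail[A=42 B=52 C=43 D=38 E=59] open={R1,R5}
Step 9: cancel R1 -> on_hand[A=55 B=52 C=43 D=38 E=59] avail[A=50 B=52 C=43 D=38 E=59] open={R5}
Step 10: reserve R6 C 9 -> on_hand[A=55 B=52 C=43 D=38 E=59] avail[A=50 B=52 C=34 D=38 E=59] open={R5,R6}
Step 11: reserve R7 E 3 -> on_hand[A=55 B=52 C=43 D=38 E=59] avail[A=50 B=52 C=34 D=38 E=56] open={R5,R6,R7}
Step 12: reserve R8 C 5 -> on_hand[A=55 B=52 C=43 D=38 E=59] avail[A=50 B=52 C=29 D=38 E=56] open={R5,R6,R7,R8}
Step 13: cancel R7 -> on_hand[A=55 B=52 C=43 D=38 E=59] avail[A=50 B=52 C=29 D=38 E=59] open={R5,R6,R8}
Step 14: commit R5 -> on_hand[A=50 B=52 C=43 D=38 E=59] avail[A=50 B=52 C=29 D=38 E=59] open={R6,R8}
Step 15: reserve R9 A 6 -> on_hand[A=50 B=52 C=43 D=38 E=59] avail[A=44 B=52 C=29 D=38 E=59] open={R6,R8,R9}
Step 16: reserve R10 D 2 -> on_hand[A=50 B=52 C=43 D=38 E=59] avail[A=44 B=52 C=29 D=36 E=59] open={R10,R6,R8,R9}
Step 17: reserve R11 C 4 -> on_hand[A=50 B=52 C=43 D=38 E=59] avail[A=44 B=52 C=25 D=36 E=59] open={R10,R11,R6,R8,R9}
Step 18: commit R8 -> on_hand[A=50 B=52 C=38 D=38 E=59] avail[A=44 B=52 C=25 D=36 E=59] open={R10,R11,R6,R9}
Step 19: commit R9 -> on_hand[A=44 B=52 C=38 D=38 E=59] avail[A=44 B=52 C=25 D=36 E=59] open={R10,R11,R6}
Step 20: reserve R12 C 6 -> on_hand[A=44 B=52 C=38 D=38 E=59] avail[A=44 B=52 C=19 D=36 E=59] open={R10,R11,R12,R6}
Step 21: commit R10 -> on_hand[A=44 B=52 C=38 D=36 E=59] avail[A=44 B=52 C=19 D=36 E=59] open={R11,R12,R6}

Answer: A: 44
B: 52
C: 19
D: 36
E: 59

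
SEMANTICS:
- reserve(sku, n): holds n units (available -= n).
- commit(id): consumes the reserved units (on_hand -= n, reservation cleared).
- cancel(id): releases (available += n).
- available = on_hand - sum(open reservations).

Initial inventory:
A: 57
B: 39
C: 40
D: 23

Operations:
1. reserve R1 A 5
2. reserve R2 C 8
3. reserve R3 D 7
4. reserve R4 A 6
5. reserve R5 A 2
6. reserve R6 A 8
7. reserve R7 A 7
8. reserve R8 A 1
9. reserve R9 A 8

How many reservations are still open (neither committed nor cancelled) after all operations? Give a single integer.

Step 1: reserve R1 A 5 -> on_hand[A=57 B=39 C=40 D=23] avail[A=52 B=39 C=40 D=23] open={R1}
Step 2: reserve R2 C 8 -> on_hand[A=57 B=39 C=40 D=23] avail[A=52 B=39 C=32 D=23] open={R1,R2}
Step 3: reserve R3 D 7 -> on_hand[A=57 B=39 C=40 D=23] avail[A=52 B=39 C=32 D=16] open={R1,R2,R3}
Step 4: reserve R4 A 6 -> on_hand[A=57 B=39 C=40 D=23] avail[A=46 B=39 C=32 D=16] open={R1,R2,R3,R4}
Step 5: reserve R5 A 2 -> on_hand[A=57 B=39 C=40 D=23] avail[A=44 B=39 C=32 D=16] open={R1,R2,R3,R4,R5}
Step 6: reserve R6 A 8 -> on_hand[A=57 B=39 C=40 D=23] avail[A=36 B=39 C=32 D=16] open={R1,R2,R3,R4,R5,R6}
Step 7: reserve R7 A 7 -> on_hand[A=57 B=39 C=40 D=23] avail[A=29 B=39 C=32 D=16] open={R1,R2,R3,R4,R5,R6,R7}
Step 8: reserve R8 A 1 -> on_hand[A=57 B=39 C=40 D=23] avail[A=28 B=39 C=32 D=16] open={R1,R2,R3,R4,R5,R6,R7,R8}
Step 9: reserve R9 A 8 -> on_hand[A=57 B=39 C=40 D=23] avail[A=20 B=39 C=32 D=16] open={R1,R2,R3,R4,R5,R6,R7,R8,R9}
Open reservations: ['R1', 'R2', 'R3', 'R4', 'R5', 'R6', 'R7', 'R8', 'R9'] -> 9

Answer: 9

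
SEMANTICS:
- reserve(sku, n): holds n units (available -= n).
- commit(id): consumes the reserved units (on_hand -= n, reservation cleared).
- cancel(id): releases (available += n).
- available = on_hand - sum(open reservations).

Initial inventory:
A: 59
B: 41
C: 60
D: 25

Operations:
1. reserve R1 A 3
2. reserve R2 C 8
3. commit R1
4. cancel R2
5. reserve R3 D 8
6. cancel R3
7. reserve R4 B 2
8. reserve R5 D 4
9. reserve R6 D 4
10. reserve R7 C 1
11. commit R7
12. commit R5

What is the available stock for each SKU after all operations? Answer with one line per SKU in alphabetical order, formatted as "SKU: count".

Answer: A: 56
B: 39
C: 59
D: 17

Derivation:
Step 1: reserve R1 A 3 -> on_hand[A=59 B=41 C=60 D=25] avail[A=56 B=41 C=60 D=25] open={R1}
Step 2: reserve R2 C 8 -> on_hand[A=59 B=41 C=60 D=25] avail[A=56 B=41 C=52 D=25] open={R1,R2}
Step 3: commit R1 -> on_hand[A=56 B=41 C=60 D=25] avail[A=56 B=41 C=52 D=25] open={R2}
Step 4: cancel R2 -> on_hand[A=56 B=41 C=60 D=25] avail[A=56 B=41 C=60 D=25] open={}
Step 5: reserve R3 D 8 -> on_hand[A=56 B=41 C=60 D=25] avail[A=56 B=41 C=60 D=17] open={R3}
Step 6: cancel R3 -> on_hand[A=56 B=41 C=60 D=25] avail[A=56 B=41 C=60 D=25] open={}
Step 7: reserve R4 B 2 -> on_hand[A=56 B=41 C=60 D=25] avail[A=56 B=39 C=60 D=25] open={R4}
Step 8: reserve R5 D 4 -> on_hand[A=56 B=41 C=60 D=25] avail[A=56 B=39 C=60 D=21] open={R4,R5}
Step 9: reserve R6 D 4 -> on_hand[A=56 B=41 C=60 D=25] avail[A=56 B=39 C=60 D=17] open={R4,R5,R6}
Step 10: reserve R7 C 1 -> on_hand[A=56 B=41 C=60 D=25] avail[A=56 B=39 C=59 D=17] open={R4,R5,R6,R7}
Step 11: commit R7 -> on_hand[A=56 B=41 C=59 D=25] avail[A=56 B=39 C=59 D=17] open={R4,R5,R6}
Step 12: commit R5 -> on_hand[A=56 B=41 C=59 D=21] avail[A=56 B=39 C=59 D=17] open={R4,R6}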